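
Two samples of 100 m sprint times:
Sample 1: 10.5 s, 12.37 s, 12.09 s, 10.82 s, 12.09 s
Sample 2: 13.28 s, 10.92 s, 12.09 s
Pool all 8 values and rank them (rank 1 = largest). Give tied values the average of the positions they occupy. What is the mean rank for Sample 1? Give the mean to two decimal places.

Sorted (descending): 13.28, 12.37, 12.09, 12.09, 12.09, 10.92, 10.82, 10.5
The 3 values of 12.09 occupy positions 3–5 → average rank 4.
Sample 1 values → pooled ranks: 10.5→8, 12.37→2, 12.09→4, 10.82→7, 12.09→4
Mean rank = (8 + 2 + 4 + 7 + 4) / 5 = 5.00

5.00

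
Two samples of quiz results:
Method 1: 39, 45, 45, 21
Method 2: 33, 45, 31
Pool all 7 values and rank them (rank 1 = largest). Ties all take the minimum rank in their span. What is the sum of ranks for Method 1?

13

Sorted (descending): 45, 45, 45, 39, 33, 31, 21
The 3 values of 45 occupy positions 1–3 → each gets rank 1.
Method 1 values → pooled ranks: 39→4, 45→1, 45→1, 21→7
Rank sum = 4 + 1 + 1 + 7 = 13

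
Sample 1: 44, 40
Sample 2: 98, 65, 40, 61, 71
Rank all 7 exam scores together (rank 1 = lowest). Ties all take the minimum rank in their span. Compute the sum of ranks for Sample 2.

23

Sorted (ascending): 40, 40, 44, 61, 65, 71, 98
The 2 values of 40 occupy positions 1–2 → each gets rank 1.
Sample 2 values → pooled ranks: 98→7, 65→5, 40→1, 61→4, 71→6
Rank sum = 7 + 5 + 1 + 4 + 6 = 23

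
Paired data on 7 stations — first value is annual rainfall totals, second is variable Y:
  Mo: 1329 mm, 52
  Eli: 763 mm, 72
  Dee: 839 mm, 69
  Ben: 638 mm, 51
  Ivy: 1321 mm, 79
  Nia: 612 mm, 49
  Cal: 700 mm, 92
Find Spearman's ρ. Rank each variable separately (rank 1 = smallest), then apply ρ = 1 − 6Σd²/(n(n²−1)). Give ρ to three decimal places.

Ranks of variable 1: 7, 4, 5, 2, 6, 1, 3
Ranks of variable 2: 3, 5, 4, 2, 6, 1, 7
d = r₁ − r₂: 4, -1, 1, 0, 0, 0, -4
d²: 16, 1, 1, 0, 0, 0, 16; Σd² = 34
ρ = 1 − 6·34/(7·48) = 1 − 204/336 = 0.393

0.393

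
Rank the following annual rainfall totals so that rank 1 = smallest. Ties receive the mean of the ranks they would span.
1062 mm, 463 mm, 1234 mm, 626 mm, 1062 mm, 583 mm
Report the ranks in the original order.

Sorted (ascending): 463, 583, 626, 1062, 1062, 1234
The 2 values of 1062 occupy positions 4–5 → average rank (4+5)/2 = 4.5.

4.5, 1, 6, 3, 4.5, 2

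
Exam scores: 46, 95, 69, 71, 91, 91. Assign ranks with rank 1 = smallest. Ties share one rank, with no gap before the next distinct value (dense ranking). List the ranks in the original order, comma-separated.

Sorted (ascending): 46, 69, 71, 91, 91, 95
The 2 values of 91 share dense rank 4.
Remaining distinct values take the next consecutive integers.

1, 5, 2, 3, 4, 4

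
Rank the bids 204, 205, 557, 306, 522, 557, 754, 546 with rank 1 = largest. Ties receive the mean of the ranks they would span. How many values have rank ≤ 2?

1

Sorted (descending): 754, 557, 557, 546, 522, 306, 205, 204
The 2 values of 557 occupy positions 2–3 → average rank (2+3)/2 = 2.5.
Ranks ≤ 2: {1} → 1 value.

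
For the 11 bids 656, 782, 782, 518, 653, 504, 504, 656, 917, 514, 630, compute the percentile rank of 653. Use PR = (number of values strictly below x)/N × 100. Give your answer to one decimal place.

N = 11.
Strictly below 653: 5. Equal to 653: 1.
PR = 5/11 × 100 = 45.5

45.5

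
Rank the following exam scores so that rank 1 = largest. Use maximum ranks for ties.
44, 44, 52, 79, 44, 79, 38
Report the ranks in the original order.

Sorted (descending): 79, 79, 52, 44, 44, 44, 38
The 2 values of 79 occupy positions 1–2 → each gets rank 2.
The 3 values of 44 occupy positions 4–6 → each gets rank 6.

6, 6, 3, 2, 6, 2, 7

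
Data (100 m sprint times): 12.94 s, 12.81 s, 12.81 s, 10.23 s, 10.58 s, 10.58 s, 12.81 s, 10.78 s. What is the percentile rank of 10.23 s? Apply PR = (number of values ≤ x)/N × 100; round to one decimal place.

N = 8.
Strictly below 10.23: 0. Equal to 10.23: 1.
PR = 1/8 × 100 = 12.5

12.5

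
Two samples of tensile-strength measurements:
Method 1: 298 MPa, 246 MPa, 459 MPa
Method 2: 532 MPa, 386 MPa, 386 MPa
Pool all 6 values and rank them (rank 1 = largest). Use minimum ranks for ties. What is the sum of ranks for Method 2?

Sorted (descending): 532, 459, 386, 386, 298, 246
The 2 values of 386 occupy positions 3–4 → each gets rank 3.
Method 2 values → pooled ranks: 532→1, 386→3, 386→3
Rank sum = 1 + 3 + 3 = 7

7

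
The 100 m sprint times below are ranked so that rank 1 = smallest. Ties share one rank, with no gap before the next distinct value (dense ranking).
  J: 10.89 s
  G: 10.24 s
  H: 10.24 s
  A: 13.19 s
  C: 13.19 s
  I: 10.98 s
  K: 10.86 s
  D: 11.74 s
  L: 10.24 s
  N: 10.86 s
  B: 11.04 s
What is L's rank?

1

Sorted (ascending): 10.24, 10.24, 10.24, 10.86, 10.86, 10.89, 10.98, 11.04, 11.74, 13.19, 13.19
The 3 values of 10.24 share dense rank 1.
The 2 values of 10.86 share dense rank 2.
The 2 values of 13.19 share dense rank 7.
Remaining distinct values take the next consecutive integers.
L has value 10.24 s → rank 1.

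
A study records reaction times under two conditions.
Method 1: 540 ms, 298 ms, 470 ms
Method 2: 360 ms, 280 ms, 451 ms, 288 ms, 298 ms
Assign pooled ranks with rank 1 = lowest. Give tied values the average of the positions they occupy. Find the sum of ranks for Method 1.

Sorted (ascending): 280, 288, 298, 298, 360, 451, 470, 540
The 2 values of 298 occupy positions 3–4 → average rank (3+4)/2 = 3.5.
Method 1 values → pooled ranks: 540→8, 298→3.5, 470→7
Rank sum = 8 + 3.5 + 7 = 18.5

18.5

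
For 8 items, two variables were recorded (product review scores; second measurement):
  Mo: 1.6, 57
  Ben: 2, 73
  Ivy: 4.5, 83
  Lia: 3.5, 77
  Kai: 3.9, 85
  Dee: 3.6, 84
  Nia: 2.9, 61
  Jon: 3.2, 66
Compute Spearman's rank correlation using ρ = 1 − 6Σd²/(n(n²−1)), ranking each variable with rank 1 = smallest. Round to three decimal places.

0.857

Ranks of variable 1: 1, 2, 8, 5, 7, 6, 3, 4
Ranks of variable 2: 1, 4, 6, 5, 8, 7, 2, 3
d = r₁ − r₂: 0, -2, 2, 0, -1, -1, 1, 1
d²: 0, 4, 4, 0, 1, 1, 1, 1; Σd² = 12
ρ = 1 − 6·12/(8·63) = 1 − 72/504 = 0.857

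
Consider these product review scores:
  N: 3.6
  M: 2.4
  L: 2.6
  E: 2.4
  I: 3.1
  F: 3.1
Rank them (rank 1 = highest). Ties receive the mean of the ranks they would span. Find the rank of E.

5.5

Sorted (descending): 3.6, 3.1, 3.1, 2.6, 2.4, 2.4
The 2 values of 3.1 occupy positions 2–3 → average rank (2+3)/2 = 2.5.
The 2 values of 2.4 occupy positions 5–6 → average rank (5+6)/2 = 5.5.
E has value 2.4 → rank 5.5.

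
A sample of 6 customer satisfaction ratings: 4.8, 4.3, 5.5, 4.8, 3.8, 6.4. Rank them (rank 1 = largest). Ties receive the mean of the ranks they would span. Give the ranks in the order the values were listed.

3.5, 5, 2, 3.5, 6, 1

Sorted (descending): 6.4, 5.5, 4.8, 4.8, 4.3, 3.8
The 2 values of 4.8 occupy positions 3–4 → average rank (3+4)/2 = 3.5.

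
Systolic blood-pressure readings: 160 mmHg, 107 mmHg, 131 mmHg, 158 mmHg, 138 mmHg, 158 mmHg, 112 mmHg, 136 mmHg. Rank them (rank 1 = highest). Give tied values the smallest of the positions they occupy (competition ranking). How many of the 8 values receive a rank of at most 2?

3

Sorted (descending): 160, 158, 158, 138, 136, 131, 112, 107
The 2 values of 158 occupy positions 2–3 → each gets rank 2.
Ranks ≤ 2: {1, 2, 2} → 3 values.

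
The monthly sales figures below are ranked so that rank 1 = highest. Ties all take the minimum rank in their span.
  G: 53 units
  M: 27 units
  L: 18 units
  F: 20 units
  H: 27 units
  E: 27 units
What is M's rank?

2

Sorted (descending): 53, 27, 27, 27, 20, 18
The 3 values of 27 occupy positions 2–4 → each gets rank 2.
M has value 27 units → rank 2.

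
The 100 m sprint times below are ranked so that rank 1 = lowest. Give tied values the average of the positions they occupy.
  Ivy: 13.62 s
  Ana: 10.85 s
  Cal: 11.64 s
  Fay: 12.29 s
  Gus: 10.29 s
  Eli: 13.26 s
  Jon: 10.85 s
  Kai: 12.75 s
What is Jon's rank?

Sorted (ascending): 10.29, 10.85, 10.85, 11.64, 12.29, 12.75, 13.26, 13.62
The 2 values of 10.85 occupy positions 2–3 → average rank (2+3)/2 = 2.5.
Jon has value 10.85 s → rank 2.5.

2.5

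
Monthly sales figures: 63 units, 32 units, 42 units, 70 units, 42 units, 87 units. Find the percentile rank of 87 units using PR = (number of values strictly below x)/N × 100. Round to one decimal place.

83.3

N = 6.
Strictly below 87: 5. Equal to 87: 1.
PR = 5/6 × 100 = 83.3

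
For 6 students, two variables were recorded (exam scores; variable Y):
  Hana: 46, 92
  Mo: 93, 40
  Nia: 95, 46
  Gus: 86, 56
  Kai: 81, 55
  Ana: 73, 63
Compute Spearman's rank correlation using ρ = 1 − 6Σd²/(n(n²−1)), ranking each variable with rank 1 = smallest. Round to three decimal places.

-0.886

Ranks of variable 1: 1, 5, 6, 4, 3, 2
Ranks of variable 2: 6, 1, 2, 4, 3, 5
d = r₁ − r₂: -5, 4, 4, 0, 0, -3
d²: 25, 16, 16, 0, 0, 9; Σd² = 66
ρ = 1 − 6·66/(6·35) = 1 − 396/210 = -0.886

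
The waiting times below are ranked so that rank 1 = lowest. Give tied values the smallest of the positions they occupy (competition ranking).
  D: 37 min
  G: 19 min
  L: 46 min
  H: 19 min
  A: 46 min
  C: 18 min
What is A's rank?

5

Sorted (ascending): 18, 19, 19, 37, 46, 46
The 2 values of 19 occupy positions 2–3 → each gets rank 2.
The 2 values of 46 occupy positions 5–6 → each gets rank 5.
A has value 46 min → rank 5.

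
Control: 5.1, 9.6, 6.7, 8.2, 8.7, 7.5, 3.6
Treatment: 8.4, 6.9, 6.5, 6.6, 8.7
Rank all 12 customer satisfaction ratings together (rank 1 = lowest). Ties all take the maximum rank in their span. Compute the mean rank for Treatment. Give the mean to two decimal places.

6.60

Sorted (ascending): 3.6, 5.1, 6.5, 6.6, 6.7, 6.9, 7.5, 8.2, 8.4, 8.7, 8.7, 9.6
The 2 values of 8.7 occupy positions 10–11 → each gets rank 11.
Treatment values → pooled ranks: 8.4→9, 6.9→6, 6.5→3, 6.6→4, 8.7→11
Mean rank = (9 + 6 + 3 + 4 + 11) / 5 = 6.60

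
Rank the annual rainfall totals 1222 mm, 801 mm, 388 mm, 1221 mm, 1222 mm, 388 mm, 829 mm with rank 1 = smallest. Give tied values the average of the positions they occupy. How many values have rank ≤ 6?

Sorted (ascending): 388, 388, 801, 829, 1221, 1222, 1222
The 2 values of 388 occupy positions 1–2 → average rank (1+2)/2 = 1.5.
The 2 values of 1222 occupy positions 6–7 → average rank (6+7)/2 = 6.5.
Ranks ≤ 6: {1.5, 1.5, 3, 4, 5} → 5 values.

5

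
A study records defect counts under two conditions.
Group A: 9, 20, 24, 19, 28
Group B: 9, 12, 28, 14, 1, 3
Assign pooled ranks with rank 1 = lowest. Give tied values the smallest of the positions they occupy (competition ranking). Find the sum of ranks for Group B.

Sorted (ascending): 1, 3, 9, 9, 12, 14, 19, 20, 24, 28, 28
The 2 values of 9 occupy positions 3–4 → each gets rank 3.
The 2 values of 28 occupy positions 10–11 → each gets rank 10.
Group B values → pooled ranks: 9→3, 12→5, 28→10, 14→6, 1→1, 3→2
Rank sum = 3 + 5 + 10 + 6 + 1 + 2 = 27

27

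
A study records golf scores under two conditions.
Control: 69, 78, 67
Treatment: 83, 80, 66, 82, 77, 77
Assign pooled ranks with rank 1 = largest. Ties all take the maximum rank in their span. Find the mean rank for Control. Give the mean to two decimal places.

6.33

Sorted (descending): 83, 82, 80, 78, 77, 77, 69, 67, 66
The 2 values of 77 occupy positions 5–6 → each gets rank 6.
Control values → pooled ranks: 69→7, 78→4, 67→8
Mean rank = (7 + 4 + 8) / 3 = 6.33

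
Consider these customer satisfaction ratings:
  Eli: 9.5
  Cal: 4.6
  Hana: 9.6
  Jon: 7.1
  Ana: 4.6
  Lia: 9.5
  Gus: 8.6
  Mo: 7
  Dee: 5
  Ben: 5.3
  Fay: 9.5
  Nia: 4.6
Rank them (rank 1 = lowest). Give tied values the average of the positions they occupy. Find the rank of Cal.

2

Sorted (ascending): 4.6, 4.6, 4.6, 5, 5.3, 7, 7.1, 8.6, 9.5, 9.5, 9.5, 9.6
The 3 values of 4.6 occupy positions 1–3 → average rank 2.
The 3 values of 9.5 occupy positions 9–11 → average rank 10.
Cal has value 4.6 → rank 2.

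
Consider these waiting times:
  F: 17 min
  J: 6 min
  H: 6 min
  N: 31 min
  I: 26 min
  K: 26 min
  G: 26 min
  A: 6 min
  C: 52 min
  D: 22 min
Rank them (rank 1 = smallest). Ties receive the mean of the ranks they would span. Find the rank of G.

Sorted (ascending): 6, 6, 6, 17, 22, 26, 26, 26, 31, 52
The 3 values of 6 occupy positions 1–3 → average rank 2.
The 3 values of 26 occupy positions 6–8 → average rank 7.
G has value 26 min → rank 7.

7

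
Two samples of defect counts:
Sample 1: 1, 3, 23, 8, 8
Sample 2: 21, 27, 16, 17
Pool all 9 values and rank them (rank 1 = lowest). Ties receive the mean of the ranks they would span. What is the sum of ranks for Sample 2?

27

Sorted (ascending): 1, 3, 8, 8, 16, 17, 21, 23, 27
The 2 values of 8 occupy positions 3–4 → average rank (3+4)/2 = 3.5.
Sample 2 values → pooled ranks: 21→7, 27→9, 16→5, 17→6
Rank sum = 7 + 9 + 5 + 6 = 27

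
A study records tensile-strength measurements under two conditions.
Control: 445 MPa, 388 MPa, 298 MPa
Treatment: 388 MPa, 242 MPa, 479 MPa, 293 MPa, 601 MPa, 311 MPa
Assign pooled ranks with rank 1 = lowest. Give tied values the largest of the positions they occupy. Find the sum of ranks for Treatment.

Sorted (ascending): 242, 293, 298, 311, 388, 388, 445, 479, 601
The 2 values of 388 occupy positions 5–6 → each gets rank 6.
Treatment values → pooled ranks: 388→6, 242→1, 479→8, 293→2, 601→9, 311→4
Rank sum = 6 + 1 + 8 + 2 + 9 + 4 = 30

30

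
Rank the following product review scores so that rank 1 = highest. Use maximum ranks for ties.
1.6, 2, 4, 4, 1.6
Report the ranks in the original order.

5, 3, 2, 2, 5

Sorted (descending): 4, 4, 2, 1.6, 1.6
The 2 values of 4 occupy positions 1–2 → each gets rank 2.
The 2 values of 1.6 occupy positions 4–5 → each gets rank 5.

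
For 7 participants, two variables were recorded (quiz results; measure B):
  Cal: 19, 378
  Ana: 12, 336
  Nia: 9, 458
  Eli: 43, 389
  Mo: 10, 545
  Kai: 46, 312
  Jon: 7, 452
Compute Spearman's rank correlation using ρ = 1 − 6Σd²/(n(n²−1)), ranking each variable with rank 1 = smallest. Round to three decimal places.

Ranks of variable 1: 5, 4, 2, 6, 3, 7, 1
Ranks of variable 2: 3, 2, 6, 4, 7, 1, 5
d = r₁ − r₂: 2, 2, -4, 2, -4, 6, -4
d²: 4, 4, 16, 4, 16, 36, 16; Σd² = 96
ρ = 1 − 6·96/(7·48) = 1 − 576/336 = -0.714

-0.714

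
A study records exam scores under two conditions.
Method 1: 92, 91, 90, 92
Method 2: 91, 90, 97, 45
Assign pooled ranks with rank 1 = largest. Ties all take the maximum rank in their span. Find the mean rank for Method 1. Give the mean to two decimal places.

Sorted (descending): 97, 92, 92, 91, 91, 90, 90, 45
The 2 values of 92 occupy positions 2–3 → each gets rank 3.
The 2 values of 91 occupy positions 4–5 → each gets rank 5.
The 2 values of 90 occupy positions 6–7 → each gets rank 7.
Method 1 values → pooled ranks: 92→3, 91→5, 90→7, 92→3
Mean rank = (3 + 5 + 7 + 3) / 4 = 4.50

4.50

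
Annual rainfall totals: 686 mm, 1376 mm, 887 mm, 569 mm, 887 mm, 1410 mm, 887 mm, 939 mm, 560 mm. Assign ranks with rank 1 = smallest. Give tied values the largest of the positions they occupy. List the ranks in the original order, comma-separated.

3, 8, 6, 2, 6, 9, 6, 7, 1

Sorted (ascending): 560, 569, 686, 887, 887, 887, 939, 1376, 1410
The 3 values of 887 occupy positions 4–6 → each gets rank 6.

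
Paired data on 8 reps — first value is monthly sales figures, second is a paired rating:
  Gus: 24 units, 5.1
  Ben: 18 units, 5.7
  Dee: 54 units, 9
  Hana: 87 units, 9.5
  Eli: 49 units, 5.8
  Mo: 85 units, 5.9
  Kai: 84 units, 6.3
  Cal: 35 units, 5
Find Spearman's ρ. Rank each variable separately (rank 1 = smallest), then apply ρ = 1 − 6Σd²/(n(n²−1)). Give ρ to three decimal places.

0.810

Ranks of variable 1: 2, 1, 5, 8, 4, 7, 6, 3
Ranks of variable 2: 2, 3, 7, 8, 4, 5, 6, 1
d = r₁ − r₂: 0, -2, -2, 0, 0, 2, 0, 2
d²: 0, 4, 4, 0, 0, 4, 0, 4; Σd² = 16
ρ = 1 − 6·16/(8·63) = 1 − 96/504 = 0.810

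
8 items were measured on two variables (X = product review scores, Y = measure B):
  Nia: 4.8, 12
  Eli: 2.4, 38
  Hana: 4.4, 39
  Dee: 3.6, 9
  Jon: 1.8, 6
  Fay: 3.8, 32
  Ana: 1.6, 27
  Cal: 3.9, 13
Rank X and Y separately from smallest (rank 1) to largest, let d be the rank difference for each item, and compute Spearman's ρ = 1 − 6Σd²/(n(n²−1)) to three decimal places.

Ranks of variable 1: 8, 3, 7, 4, 2, 5, 1, 6
Ranks of variable 2: 3, 7, 8, 2, 1, 6, 5, 4
d = r₁ − r₂: 5, -4, -1, 2, 1, -1, -4, 2
d²: 25, 16, 1, 4, 1, 1, 16, 4; Σd² = 68
ρ = 1 − 6·68/(8·63) = 1 − 408/504 = 0.190

0.190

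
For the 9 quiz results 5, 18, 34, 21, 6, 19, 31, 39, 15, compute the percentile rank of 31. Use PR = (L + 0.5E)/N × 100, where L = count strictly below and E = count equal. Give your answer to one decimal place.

72.2

N = 9.
Strictly below 31: 6. Equal to 31: 1.
PR = (6 + 0.5·1)/9 × 100 = 72.2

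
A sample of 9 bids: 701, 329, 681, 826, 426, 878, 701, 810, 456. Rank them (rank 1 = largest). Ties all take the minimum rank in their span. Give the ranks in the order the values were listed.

Sorted (descending): 878, 826, 810, 701, 701, 681, 456, 426, 329
The 2 values of 701 occupy positions 4–5 → each gets rank 4.

4, 9, 6, 2, 8, 1, 4, 3, 7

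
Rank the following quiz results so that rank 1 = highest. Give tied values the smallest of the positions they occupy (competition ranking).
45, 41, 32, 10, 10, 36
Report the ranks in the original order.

Sorted (descending): 45, 41, 36, 32, 10, 10
The 2 values of 10 occupy positions 5–6 → each gets rank 5.

1, 2, 4, 5, 5, 3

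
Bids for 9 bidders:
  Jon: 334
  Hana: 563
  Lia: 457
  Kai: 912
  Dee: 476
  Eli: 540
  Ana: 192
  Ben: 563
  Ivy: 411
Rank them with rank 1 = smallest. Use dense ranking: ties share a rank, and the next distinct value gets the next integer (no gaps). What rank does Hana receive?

7

Sorted (ascending): 192, 334, 411, 457, 476, 540, 563, 563, 912
The 2 values of 563 share dense rank 7.
Remaining distinct values take the next consecutive integers.
Hana has value 563 → rank 7.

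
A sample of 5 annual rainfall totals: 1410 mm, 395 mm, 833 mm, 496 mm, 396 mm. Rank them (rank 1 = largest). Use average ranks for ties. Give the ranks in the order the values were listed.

Sorted (descending): 1410, 833, 496, 396, 395
No ties — each value takes its position as its rank.

1, 5, 2, 3, 4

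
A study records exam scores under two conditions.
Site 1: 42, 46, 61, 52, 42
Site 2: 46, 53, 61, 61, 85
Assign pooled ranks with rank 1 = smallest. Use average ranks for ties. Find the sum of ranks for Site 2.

Sorted (ascending): 42, 42, 46, 46, 52, 53, 61, 61, 61, 85
The 2 values of 42 occupy positions 1–2 → average rank (1+2)/2 = 1.5.
The 2 values of 46 occupy positions 3–4 → average rank (3+4)/2 = 3.5.
The 3 values of 61 occupy positions 7–9 → average rank 8.
Site 2 values → pooled ranks: 46→3.5, 53→6, 61→8, 61→8, 85→10
Rank sum = 3.5 + 6 + 8 + 8 + 10 = 35.5

35.5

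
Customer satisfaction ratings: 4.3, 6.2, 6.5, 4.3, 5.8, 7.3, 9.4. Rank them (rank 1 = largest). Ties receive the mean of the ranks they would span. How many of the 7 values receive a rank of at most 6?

5

Sorted (descending): 9.4, 7.3, 6.5, 6.2, 5.8, 4.3, 4.3
The 2 values of 4.3 occupy positions 6–7 → average rank (6+7)/2 = 6.5.
Ranks ≤ 6: {1, 2, 3, 4, 5} → 5 values.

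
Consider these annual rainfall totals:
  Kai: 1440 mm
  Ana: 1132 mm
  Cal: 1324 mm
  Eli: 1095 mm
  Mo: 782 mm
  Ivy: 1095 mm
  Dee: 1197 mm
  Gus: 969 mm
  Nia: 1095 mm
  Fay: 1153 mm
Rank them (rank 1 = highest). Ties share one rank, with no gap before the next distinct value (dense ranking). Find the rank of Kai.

Sorted (descending): 1440, 1324, 1197, 1153, 1132, 1095, 1095, 1095, 969, 782
The 3 values of 1095 share dense rank 6.
Remaining distinct values take the next consecutive integers.
Kai has value 1440 mm → rank 1.

1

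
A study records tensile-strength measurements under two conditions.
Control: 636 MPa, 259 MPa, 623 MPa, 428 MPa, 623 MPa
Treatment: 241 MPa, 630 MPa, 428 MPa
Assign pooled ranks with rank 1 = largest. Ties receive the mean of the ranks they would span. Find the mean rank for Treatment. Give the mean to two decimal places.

Sorted (descending): 636, 630, 623, 623, 428, 428, 259, 241
The 2 values of 623 occupy positions 3–4 → average rank (3+4)/2 = 3.5.
The 2 values of 428 occupy positions 5–6 → average rank (5+6)/2 = 5.5.
Treatment values → pooled ranks: 241→8, 630→2, 428→5.5
Mean rank = (8 + 2 + 5.5) / 3 = 5.17

5.17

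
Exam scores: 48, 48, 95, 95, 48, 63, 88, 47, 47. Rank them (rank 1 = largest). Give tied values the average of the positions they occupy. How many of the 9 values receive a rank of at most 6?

7

Sorted (descending): 95, 95, 88, 63, 48, 48, 48, 47, 47
The 2 values of 95 occupy positions 1–2 → average rank (1+2)/2 = 1.5.
The 3 values of 48 occupy positions 5–7 → average rank 6.
The 2 values of 47 occupy positions 8–9 → average rank (8+9)/2 = 8.5.
Ranks ≤ 6: {1.5, 1.5, 3, 4, 6, 6, 6} → 7 values.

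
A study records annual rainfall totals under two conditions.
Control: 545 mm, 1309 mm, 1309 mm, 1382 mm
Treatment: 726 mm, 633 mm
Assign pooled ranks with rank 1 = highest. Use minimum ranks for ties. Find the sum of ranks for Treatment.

9

Sorted (descending): 1382, 1309, 1309, 726, 633, 545
The 2 values of 1309 occupy positions 2–3 → each gets rank 2.
Treatment values → pooled ranks: 726→4, 633→5
Rank sum = 4 + 5 = 9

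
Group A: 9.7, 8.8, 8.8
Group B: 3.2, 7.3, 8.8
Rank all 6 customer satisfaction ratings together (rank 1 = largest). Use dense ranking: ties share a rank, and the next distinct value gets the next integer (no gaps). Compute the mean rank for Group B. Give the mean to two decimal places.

3.00

Sorted (descending): 9.7, 8.8, 8.8, 8.8, 7.3, 3.2
The 3 values of 8.8 share dense rank 2.
Remaining distinct values take the next consecutive integers.
Group B values → pooled ranks: 3.2→4, 7.3→3, 8.8→2
Mean rank = (4 + 3 + 2) / 3 = 3.00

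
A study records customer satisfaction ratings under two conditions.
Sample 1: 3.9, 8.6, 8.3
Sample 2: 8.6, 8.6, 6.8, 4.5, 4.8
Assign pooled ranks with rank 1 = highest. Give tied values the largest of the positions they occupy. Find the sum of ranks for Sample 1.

15

Sorted (descending): 8.6, 8.6, 8.6, 8.3, 6.8, 4.8, 4.5, 3.9
The 3 values of 8.6 occupy positions 1–3 → each gets rank 3.
Sample 1 values → pooled ranks: 3.9→8, 8.6→3, 8.3→4
Rank sum = 8 + 3 + 4 = 15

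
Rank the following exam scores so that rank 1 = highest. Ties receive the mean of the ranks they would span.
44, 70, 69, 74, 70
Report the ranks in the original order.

5, 2.5, 4, 1, 2.5

Sorted (descending): 74, 70, 70, 69, 44
The 2 values of 70 occupy positions 2–3 → average rank (2+3)/2 = 2.5.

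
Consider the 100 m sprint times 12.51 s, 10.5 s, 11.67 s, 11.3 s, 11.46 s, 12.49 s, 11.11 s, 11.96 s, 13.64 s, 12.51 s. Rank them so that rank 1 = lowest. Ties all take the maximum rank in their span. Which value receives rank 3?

Sorted (ascending): 10.5, 11.11, 11.3, 11.46, 11.67, 11.96, 12.49, 12.51, 12.51, 13.64
The 2 values of 12.51 occupy positions 8–9 → each gets rank 9.
Rank 3 → value 11.3.

11.3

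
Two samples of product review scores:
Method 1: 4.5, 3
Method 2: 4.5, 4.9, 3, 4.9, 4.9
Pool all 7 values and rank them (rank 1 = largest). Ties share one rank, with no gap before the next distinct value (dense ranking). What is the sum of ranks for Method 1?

5

Sorted (descending): 4.9, 4.9, 4.9, 4.5, 4.5, 3, 3
The 3 values of 4.9 share dense rank 1.
The 2 values of 4.5 share dense rank 2.
The 2 values of 3 share dense rank 3.
Method 1 values → pooled ranks: 4.5→2, 3→3
Rank sum = 2 + 3 = 5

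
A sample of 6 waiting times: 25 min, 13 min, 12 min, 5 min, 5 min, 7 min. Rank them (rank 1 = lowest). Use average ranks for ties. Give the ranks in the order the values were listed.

6, 5, 4, 1.5, 1.5, 3

Sorted (ascending): 5, 5, 7, 12, 13, 25
The 2 values of 5 occupy positions 1–2 → average rank (1+2)/2 = 1.5.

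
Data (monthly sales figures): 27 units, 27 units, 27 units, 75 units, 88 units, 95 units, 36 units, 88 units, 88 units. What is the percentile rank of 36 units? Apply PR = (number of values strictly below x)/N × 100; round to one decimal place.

33.3

N = 9.
Strictly below 36: 3. Equal to 36: 1.
PR = 3/9 × 100 = 33.3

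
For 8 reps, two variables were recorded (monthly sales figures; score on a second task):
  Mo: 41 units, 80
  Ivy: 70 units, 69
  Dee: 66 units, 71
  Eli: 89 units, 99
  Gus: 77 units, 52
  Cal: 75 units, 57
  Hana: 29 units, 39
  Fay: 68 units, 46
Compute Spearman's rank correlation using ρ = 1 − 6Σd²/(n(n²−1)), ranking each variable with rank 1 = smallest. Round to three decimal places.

0.310

Ranks of variable 1: 2, 5, 3, 8, 7, 6, 1, 4
Ranks of variable 2: 7, 5, 6, 8, 3, 4, 1, 2
d = r₁ − r₂: -5, 0, -3, 0, 4, 2, 0, 2
d²: 25, 0, 9, 0, 16, 4, 0, 4; Σd² = 58
ρ = 1 − 6·58/(8·63) = 1 − 348/504 = 0.310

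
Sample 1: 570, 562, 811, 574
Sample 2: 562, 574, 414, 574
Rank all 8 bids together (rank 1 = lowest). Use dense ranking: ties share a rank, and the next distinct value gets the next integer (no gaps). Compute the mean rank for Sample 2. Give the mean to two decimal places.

2.75

Sorted (ascending): 414, 562, 562, 570, 574, 574, 574, 811
The 2 values of 562 share dense rank 2.
The 3 values of 574 share dense rank 4.
Remaining distinct values take the next consecutive integers.
Sample 2 values → pooled ranks: 562→2, 574→4, 414→1, 574→4
Mean rank = (2 + 4 + 1 + 4) / 4 = 2.75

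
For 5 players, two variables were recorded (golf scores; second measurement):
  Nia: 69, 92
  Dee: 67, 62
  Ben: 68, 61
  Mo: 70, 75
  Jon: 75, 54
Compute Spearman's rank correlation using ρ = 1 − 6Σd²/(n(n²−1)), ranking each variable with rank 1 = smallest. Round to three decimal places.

Ranks of variable 1: 3, 1, 2, 4, 5
Ranks of variable 2: 5, 3, 2, 4, 1
d = r₁ − r₂: -2, -2, 0, 0, 4
d²: 4, 4, 0, 0, 16; Σd² = 24
ρ = 1 − 6·24/(5·24) = 1 − 144/120 = -0.200

-0.200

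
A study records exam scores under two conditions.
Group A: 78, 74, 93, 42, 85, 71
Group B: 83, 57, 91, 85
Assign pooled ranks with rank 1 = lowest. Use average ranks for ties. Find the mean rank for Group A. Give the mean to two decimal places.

5.08

Sorted (ascending): 42, 57, 71, 74, 78, 83, 85, 85, 91, 93
The 2 values of 85 occupy positions 7–8 → average rank (7+8)/2 = 7.5.
Group A values → pooled ranks: 78→5, 74→4, 93→10, 42→1, 85→7.5, 71→3
Mean rank = (5 + 4 + 10 + 1 + 7.5 + 3) / 6 = 5.08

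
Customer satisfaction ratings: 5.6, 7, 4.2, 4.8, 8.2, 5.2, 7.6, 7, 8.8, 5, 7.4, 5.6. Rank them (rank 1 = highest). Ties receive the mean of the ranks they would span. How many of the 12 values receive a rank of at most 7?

6

Sorted (descending): 8.8, 8.2, 7.6, 7.4, 7, 7, 5.6, 5.6, 5.2, 5, 4.8, 4.2
The 2 values of 7 occupy positions 5–6 → average rank (5+6)/2 = 5.5.
The 2 values of 5.6 occupy positions 7–8 → average rank (7+8)/2 = 7.5.
Ranks ≤ 7: {1, 2, 3, 4, 5.5, 5.5} → 6 values.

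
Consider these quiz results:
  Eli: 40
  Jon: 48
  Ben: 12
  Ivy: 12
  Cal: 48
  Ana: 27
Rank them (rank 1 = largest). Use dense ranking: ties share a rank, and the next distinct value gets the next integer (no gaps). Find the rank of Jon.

Sorted (descending): 48, 48, 40, 27, 12, 12
The 2 values of 48 share dense rank 1.
The 2 values of 12 share dense rank 4.
Remaining distinct values take the next consecutive integers.
Jon has value 48 → rank 1.

1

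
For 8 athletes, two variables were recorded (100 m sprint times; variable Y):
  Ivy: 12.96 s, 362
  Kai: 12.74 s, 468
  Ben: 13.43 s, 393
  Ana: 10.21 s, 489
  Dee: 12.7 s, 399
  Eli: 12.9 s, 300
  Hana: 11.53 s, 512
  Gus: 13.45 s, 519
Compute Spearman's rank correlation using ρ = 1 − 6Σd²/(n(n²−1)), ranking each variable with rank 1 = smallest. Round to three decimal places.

-0.190

Ranks of variable 1: 6, 4, 7, 1, 3, 5, 2, 8
Ranks of variable 2: 2, 5, 3, 6, 4, 1, 7, 8
d = r₁ − r₂: 4, -1, 4, -5, -1, 4, -5, 0
d²: 16, 1, 16, 25, 1, 16, 25, 0; Σd² = 100
ρ = 1 − 6·100/(8·63) = 1 − 600/504 = -0.190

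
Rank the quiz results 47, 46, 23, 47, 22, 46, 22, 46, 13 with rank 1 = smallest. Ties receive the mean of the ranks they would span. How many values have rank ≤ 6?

Sorted (ascending): 13, 22, 22, 23, 46, 46, 46, 47, 47
The 2 values of 22 occupy positions 2–3 → average rank (2+3)/2 = 2.5.
The 3 values of 46 occupy positions 5–7 → average rank 6.
The 2 values of 47 occupy positions 8–9 → average rank (8+9)/2 = 8.5.
Ranks ≤ 6: {1, 2.5, 2.5, 4, 6, 6, 6} → 7 values.

7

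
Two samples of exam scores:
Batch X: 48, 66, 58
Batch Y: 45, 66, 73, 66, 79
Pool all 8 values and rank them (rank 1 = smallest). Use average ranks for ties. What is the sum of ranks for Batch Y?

Sorted (ascending): 45, 48, 58, 66, 66, 66, 73, 79
The 3 values of 66 occupy positions 4–6 → average rank 5.
Batch Y values → pooled ranks: 45→1, 66→5, 73→7, 66→5, 79→8
Rank sum = 1 + 5 + 7 + 5 + 8 = 26

26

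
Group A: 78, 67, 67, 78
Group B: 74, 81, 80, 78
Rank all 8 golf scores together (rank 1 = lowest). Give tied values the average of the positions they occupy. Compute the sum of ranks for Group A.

Sorted (ascending): 67, 67, 74, 78, 78, 78, 80, 81
The 2 values of 67 occupy positions 1–2 → average rank (1+2)/2 = 1.5.
The 3 values of 78 occupy positions 4–6 → average rank 5.
Group A values → pooled ranks: 78→5, 67→1.5, 67→1.5, 78→5
Rank sum = 5 + 1.5 + 1.5 + 5 = 13

13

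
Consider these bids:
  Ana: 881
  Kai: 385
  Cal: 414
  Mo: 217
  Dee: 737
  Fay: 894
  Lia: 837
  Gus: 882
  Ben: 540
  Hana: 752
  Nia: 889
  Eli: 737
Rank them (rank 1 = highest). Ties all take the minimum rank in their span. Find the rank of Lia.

5

Sorted (descending): 894, 889, 882, 881, 837, 752, 737, 737, 540, 414, 385, 217
The 2 values of 737 occupy positions 7–8 → each gets rank 7.
Lia has value 837 → rank 5.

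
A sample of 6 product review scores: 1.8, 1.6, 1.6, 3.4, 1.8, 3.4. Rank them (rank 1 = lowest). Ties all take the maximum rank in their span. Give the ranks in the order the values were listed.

4, 2, 2, 6, 4, 6

Sorted (ascending): 1.6, 1.6, 1.8, 1.8, 3.4, 3.4
The 2 values of 1.6 occupy positions 1–2 → each gets rank 2.
The 2 values of 1.8 occupy positions 3–4 → each gets rank 4.
The 2 values of 3.4 occupy positions 5–6 → each gets rank 6.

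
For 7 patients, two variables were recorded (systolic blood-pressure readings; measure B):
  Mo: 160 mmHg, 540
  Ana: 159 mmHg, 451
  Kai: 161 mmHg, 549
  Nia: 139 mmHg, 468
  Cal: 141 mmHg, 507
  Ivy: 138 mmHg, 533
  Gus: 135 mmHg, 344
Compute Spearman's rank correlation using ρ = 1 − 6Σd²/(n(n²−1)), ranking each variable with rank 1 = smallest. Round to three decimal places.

0.679

Ranks of variable 1: 6, 5, 7, 3, 4, 2, 1
Ranks of variable 2: 6, 2, 7, 3, 4, 5, 1
d = r₁ − r₂: 0, 3, 0, 0, 0, -3, 0
d²: 0, 9, 0, 0, 0, 9, 0; Σd² = 18
ρ = 1 − 6·18/(7·48) = 1 − 108/336 = 0.679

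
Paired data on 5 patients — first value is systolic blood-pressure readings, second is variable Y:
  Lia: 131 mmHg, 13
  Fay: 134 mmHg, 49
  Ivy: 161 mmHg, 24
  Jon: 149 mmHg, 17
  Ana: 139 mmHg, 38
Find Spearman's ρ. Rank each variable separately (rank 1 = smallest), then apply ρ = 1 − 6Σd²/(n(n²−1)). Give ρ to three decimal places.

Ranks of variable 1: 1, 2, 5, 4, 3
Ranks of variable 2: 1, 5, 3, 2, 4
d = r₁ − r₂: 0, -3, 2, 2, -1
d²: 0, 9, 4, 4, 1; Σd² = 18
ρ = 1 − 6·18/(5·24) = 1 − 108/120 = 0.100

0.100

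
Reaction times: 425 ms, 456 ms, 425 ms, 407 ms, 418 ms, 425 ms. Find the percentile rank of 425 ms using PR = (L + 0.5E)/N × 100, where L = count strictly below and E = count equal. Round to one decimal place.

58.3

N = 6.
Strictly below 425: 2. Equal to 425: 3.
PR = (2 + 0.5·3)/6 × 100 = 58.3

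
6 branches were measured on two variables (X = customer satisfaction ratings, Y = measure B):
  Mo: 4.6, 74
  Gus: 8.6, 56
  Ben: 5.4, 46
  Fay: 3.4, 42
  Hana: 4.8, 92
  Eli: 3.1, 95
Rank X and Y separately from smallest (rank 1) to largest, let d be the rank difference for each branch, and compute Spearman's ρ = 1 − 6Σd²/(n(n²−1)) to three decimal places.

-0.314

Ranks of variable 1: 3, 6, 5, 2, 4, 1
Ranks of variable 2: 4, 3, 2, 1, 5, 6
d = r₁ − r₂: -1, 3, 3, 1, -1, -5
d²: 1, 9, 9, 1, 1, 25; Σd² = 46
ρ = 1 − 6·46/(6·35) = 1 − 276/210 = -0.314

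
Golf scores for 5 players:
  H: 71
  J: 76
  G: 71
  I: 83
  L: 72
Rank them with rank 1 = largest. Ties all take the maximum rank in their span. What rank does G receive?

Sorted (descending): 83, 76, 72, 71, 71
The 2 values of 71 occupy positions 4–5 → each gets rank 5.
G has value 71 → rank 5.

5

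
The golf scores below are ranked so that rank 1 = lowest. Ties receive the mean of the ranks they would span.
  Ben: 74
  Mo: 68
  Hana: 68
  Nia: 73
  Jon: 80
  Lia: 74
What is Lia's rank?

4.5

Sorted (ascending): 68, 68, 73, 74, 74, 80
The 2 values of 68 occupy positions 1–2 → average rank (1+2)/2 = 1.5.
The 2 values of 74 occupy positions 4–5 → average rank (4+5)/2 = 4.5.
Lia has value 74 → rank 4.5.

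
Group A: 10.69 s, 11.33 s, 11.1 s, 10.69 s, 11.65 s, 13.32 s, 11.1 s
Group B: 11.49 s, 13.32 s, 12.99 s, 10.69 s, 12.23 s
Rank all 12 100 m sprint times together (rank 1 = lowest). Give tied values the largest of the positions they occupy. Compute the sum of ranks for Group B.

41

Sorted (ascending): 10.69, 10.69, 10.69, 11.1, 11.1, 11.33, 11.49, 11.65, 12.23, 12.99, 13.32, 13.32
The 3 values of 10.69 occupy positions 1–3 → each gets rank 3.
The 2 values of 11.1 occupy positions 4–5 → each gets rank 5.
The 2 values of 13.32 occupy positions 11–12 → each gets rank 12.
Group B values → pooled ranks: 11.49→7, 13.32→12, 12.99→10, 10.69→3, 12.23→9
Rank sum = 7 + 12 + 10 + 3 + 9 = 41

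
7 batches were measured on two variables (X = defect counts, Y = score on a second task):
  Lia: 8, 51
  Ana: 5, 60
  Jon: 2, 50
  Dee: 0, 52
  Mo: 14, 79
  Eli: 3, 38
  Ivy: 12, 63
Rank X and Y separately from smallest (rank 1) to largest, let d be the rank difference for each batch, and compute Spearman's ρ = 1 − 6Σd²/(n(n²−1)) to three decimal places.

Ranks of variable 1: 5, 4, 2, 1, 7, 3, 6
Ranks of variable 2: 3, 5, 2, 4, 7, 1, 6
d = r₁ − r₂: 2, -1, 0, -3, 0, 2, 0
d²: 4, 1, 0, 9, 0, 4, 0; Σd² = 18
ρ = 1 − 6·18/(7·48) = 1 − 108/336 = 0.679

0.679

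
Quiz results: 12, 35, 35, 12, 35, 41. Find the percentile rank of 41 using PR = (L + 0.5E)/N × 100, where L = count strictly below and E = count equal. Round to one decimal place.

91.7

N = 6.
Strictly below 41: 5. Equal to 41: 1.
PR = (5 + 0.5·1)/6 × 100 = 91.7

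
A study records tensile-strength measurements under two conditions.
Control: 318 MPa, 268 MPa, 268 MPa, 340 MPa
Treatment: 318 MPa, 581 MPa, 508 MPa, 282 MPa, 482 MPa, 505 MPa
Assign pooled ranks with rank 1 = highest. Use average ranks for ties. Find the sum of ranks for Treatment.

24.5

Sorted (descending): 581, 508, 505, 482, 340, 318, 318, 282, 268, 268
The 2 values of 318 occupy positions 6–7 → average rank (6+7)/2 = 6.5.
The 2 values of 268 occupy positions 9–10 → average rank (9+10)/2 = 9.5.
Treatment values → pooled ranks: 318→6.5, 581→1, 508→2, 282→8, 482→4, 505→3
Rank sum = 6.5 + 1 + 2 + 8 + 4 + 3 = 24.5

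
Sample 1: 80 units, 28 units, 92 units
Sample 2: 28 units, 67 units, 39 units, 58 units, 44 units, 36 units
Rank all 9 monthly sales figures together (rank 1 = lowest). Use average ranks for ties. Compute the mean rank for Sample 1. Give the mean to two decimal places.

6.17

Sorted (ascending): 28, 28, 36, 39, 44, 58, 67, 80, 92
The 2 values of 28 occupy positions 1–2 → average rank (1+2)/2 = 1.5.
Sample 1 values → pooled ranks: 80→8, 28→1.5, 92→9
Mean rank = (8 + 1.5 + 9) / 3 = 6.17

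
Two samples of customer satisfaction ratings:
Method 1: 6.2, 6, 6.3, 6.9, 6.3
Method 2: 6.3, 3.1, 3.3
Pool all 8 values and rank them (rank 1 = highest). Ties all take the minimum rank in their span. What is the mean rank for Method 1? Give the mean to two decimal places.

3.20

Sorted (descending): 6.9, 6.3, 6.3, 6.3, 6.2, 6, 3.3, 3.1
The 3 values of 6.3 occupy positions 2–4 → each gets rank 2.
Method 1 values → pooled ranks: 6.2→5, 6→6, 6.3→2, 6.9→1, 6.3→2
Mean rank = (5 + 6 + 2 + 1 + 2) / 5 = 3.20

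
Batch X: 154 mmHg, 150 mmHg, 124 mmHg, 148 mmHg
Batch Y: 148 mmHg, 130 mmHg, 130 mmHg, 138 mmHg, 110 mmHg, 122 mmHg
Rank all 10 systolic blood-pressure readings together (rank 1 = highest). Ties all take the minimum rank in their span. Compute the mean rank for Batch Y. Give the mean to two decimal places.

6.50

Sorted (descending): 154, 150, 148, 148, 138, 130, 130, 124, 122, 110
The 2 values of 148 occupy positions 3–4 → each gets rank 3.
The 2 values of 130 occupy positions 6–7 → each gets rank 6.
Batch Y values → pooled ranks: 148→3, 130→6, 130→6, 138→5, 110→10, 122→9
Mean rank = (3 + 6 + 6 + 5 + 10 + 9) / 6 = 6.50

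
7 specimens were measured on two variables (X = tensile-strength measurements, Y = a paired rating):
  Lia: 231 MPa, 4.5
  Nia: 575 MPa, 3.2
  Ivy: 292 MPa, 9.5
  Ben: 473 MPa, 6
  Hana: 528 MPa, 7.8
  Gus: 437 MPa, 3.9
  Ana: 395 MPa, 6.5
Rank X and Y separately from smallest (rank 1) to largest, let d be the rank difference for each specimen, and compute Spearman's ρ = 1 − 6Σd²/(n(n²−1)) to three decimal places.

-0.321

Ranks of variable 1: 1, 7, 2, 5, 6, 4, 3
Ranks of variable 2: 3, 1, 7, 4, 6, 2, 5
d = r₁ − r₂: -2, 6, -5, 1, 0, 2, -2
d²: 4, 36, 25, 1, 0, 4, 4; Σd² = 74
ρ = 1 − 6·74/(7·48) = 1 − 444/336 = -0.321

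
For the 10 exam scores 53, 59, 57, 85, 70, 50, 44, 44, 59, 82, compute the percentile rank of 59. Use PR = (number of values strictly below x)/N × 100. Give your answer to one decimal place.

N = 10.
Strictly below 59: 5. Equal to 59: 2.
PR = 5/10 × 100 = 50.0

50.0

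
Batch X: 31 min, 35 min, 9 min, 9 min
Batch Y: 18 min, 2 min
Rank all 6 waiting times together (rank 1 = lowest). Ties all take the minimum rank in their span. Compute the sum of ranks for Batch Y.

Sorted (ascending): 2, 9, 9, 18, 31, 35
The 2 values of 9 occupy positions 2–3 → each gets rank 2.
Batch Y values → pooled ranks: 18→4, 2→1
Rank sum = 4 + 1 = 5

5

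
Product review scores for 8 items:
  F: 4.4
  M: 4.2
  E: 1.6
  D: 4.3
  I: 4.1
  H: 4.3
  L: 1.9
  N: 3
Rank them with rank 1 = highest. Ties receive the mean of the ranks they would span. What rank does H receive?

Sorted (descending): 4.4, 4.3, 4.3, 4.2, 4.1, 3, 1.9, 1.6
The 2 values of 4.3 occupy positions 2–3 → average rank (2+3)/2 = 2.5.
H has value 4.3 → rank 2.5.

2.5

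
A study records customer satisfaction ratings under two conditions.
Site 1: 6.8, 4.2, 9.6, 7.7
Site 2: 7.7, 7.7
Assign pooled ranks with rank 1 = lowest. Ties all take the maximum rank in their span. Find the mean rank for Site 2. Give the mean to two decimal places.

5.00

Sorted (ascending): 4.2, 6.8, 7.7, 7.7, 7.7, 9.6
The 3 values of 7.7 occupy positions 3–5 → each gets rank 5.
Site 2 values → pooled ranks: 7.7→5, 7.7→5
Mean rank = (5 + 5) / 2 = 5.00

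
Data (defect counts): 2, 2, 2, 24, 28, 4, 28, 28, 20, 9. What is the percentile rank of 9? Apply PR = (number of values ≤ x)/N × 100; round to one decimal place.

50.0

N = 10.
Strictly below 9: 4. Equal to 9: 1.
PR = 5/10 × 100 = 50.0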